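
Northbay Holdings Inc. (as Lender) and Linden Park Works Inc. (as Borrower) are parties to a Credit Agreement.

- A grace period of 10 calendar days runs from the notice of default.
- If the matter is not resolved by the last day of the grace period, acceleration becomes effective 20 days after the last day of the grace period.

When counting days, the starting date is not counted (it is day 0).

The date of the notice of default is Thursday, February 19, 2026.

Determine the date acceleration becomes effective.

March 21, 2026

The last day of the grace period: February 19, 2026 + 10 days = March 1, 2026.
The date acceleration becomes effective: 20 calendar days after March 1, 2026 is March 21, 2026.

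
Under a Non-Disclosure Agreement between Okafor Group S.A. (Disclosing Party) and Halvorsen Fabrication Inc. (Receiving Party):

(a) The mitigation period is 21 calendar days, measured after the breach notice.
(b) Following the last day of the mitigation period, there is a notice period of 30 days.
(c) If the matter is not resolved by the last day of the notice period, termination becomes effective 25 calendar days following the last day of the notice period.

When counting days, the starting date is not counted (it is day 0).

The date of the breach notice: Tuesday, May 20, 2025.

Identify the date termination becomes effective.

Adding 21 calendar days to May 20, 2025 gives June 10, 2025, which is the last day of the mitigation period.
Adding 30 calendar days to June 10, 2025 gives July 10, 2025, which is the last day of the notice period.
The date termination becomes effective: 25 calendar days after July 10, 2025 is August 4, 2025.

August 4, 2025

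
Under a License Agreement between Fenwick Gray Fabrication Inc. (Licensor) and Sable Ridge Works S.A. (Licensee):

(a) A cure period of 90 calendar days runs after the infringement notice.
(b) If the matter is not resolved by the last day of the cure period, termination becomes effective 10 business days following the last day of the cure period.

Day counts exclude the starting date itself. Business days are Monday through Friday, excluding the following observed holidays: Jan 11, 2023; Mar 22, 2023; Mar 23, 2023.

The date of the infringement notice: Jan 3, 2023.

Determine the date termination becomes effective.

Apr 17, 2023

Adding 90 calendar days to Jan 3, 2023 gives Apr 3, 2023, which is the last day of the cure period.
From Monday, Apr 3, 2023, 10 business days (Apr 4, Apr 5, Apr 6, Apr 7, Apr 10, Apr 11, Apr 12, Apr 13, Apr 14, Apr 17, skipping weekends) brings us to Monday, Apr 17, 2023, which is the date termination becomes effective.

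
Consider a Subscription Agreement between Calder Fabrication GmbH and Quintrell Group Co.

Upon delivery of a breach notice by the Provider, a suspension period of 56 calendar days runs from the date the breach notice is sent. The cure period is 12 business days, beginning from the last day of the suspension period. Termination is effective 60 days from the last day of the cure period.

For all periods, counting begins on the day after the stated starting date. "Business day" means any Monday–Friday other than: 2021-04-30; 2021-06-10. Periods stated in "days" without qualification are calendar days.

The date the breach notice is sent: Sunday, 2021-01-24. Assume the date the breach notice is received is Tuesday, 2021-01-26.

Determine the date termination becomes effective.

The last day of the suspension period: 56 calendar days after 2021-01-24 is 2021-03-21.
The last day of the cure period: counting 12 business days from Sunday, 2021-03-21 (Mar 22, Mar 23, Mar 24, Mar 25, …, Apr 2, Apr 5, Apr 6, skipping weekends) reaches Tuesday, 2021-04-06.
The date termination becomes effective: 2021-04-06 + 60 days = 2021-06-05.

2021-06-05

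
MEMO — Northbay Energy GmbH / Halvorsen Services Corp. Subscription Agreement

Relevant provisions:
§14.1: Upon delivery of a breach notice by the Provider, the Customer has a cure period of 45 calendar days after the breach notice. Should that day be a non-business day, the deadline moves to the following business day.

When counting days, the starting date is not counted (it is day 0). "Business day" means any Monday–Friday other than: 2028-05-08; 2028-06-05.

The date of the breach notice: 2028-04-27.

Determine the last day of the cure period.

2028-06-12

The last day of the cure period: 2028-04-27 + 45 days = 2028-06-11. That falls on a Sunday, so it rolls to the next business day, Monday, 2028-06-12.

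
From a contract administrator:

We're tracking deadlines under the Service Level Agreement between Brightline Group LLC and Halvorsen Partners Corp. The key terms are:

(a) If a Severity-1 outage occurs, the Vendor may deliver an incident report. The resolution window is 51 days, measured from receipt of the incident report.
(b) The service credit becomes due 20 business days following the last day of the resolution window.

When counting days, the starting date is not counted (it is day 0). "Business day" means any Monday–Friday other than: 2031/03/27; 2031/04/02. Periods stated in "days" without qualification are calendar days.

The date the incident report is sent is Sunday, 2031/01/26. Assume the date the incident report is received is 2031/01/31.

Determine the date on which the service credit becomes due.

The last day of the resolution window: 51 calendar days after 2031/01/31 is 2031/03/23.
The date on which the service credit becomes due: counting 20 business days from Sunday, 2031/03/23 (Mar 24, Mar 25, Mar 26, Mar 28, …, Apr 18, Apr 21, Apr 22, skipping weekends and the listed holidays on Mar 27, Apr 2) reaches Tuesday, 2031/04/22.

2031/04/22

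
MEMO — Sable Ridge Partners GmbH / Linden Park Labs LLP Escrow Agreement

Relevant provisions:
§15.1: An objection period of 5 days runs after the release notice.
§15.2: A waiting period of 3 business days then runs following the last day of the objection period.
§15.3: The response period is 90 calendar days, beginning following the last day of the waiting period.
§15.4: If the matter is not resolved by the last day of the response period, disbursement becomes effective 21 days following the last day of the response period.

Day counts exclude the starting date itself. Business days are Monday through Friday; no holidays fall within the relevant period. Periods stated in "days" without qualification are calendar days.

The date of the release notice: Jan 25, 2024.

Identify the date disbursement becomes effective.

The last day of the objection period: Jan 25, 2024 + 5 days = Jan 30, 2024.
The last day of the waiting period: 3 business days after Tuesday, Jan 30, 2024, skipping weekends — Jan 31, Feb 1, Feb 2 — lands on Friday, Feb 2, 2024.
The last day of the response period: 90 calendar days after Feb 2, 2024 is May 2, 2024.
The date disbursement becomes effective: May 2, 2024 + 21 days = May 23, 2024.

May 23, 2024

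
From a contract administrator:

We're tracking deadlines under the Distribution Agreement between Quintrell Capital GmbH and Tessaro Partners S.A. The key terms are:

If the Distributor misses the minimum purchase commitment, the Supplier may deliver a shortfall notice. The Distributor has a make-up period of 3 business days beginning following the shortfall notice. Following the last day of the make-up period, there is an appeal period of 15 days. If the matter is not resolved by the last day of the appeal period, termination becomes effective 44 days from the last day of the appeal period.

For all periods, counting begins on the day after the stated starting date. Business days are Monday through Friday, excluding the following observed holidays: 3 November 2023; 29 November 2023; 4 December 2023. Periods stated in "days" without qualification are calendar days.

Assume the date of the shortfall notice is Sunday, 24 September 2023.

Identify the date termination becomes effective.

The last day of the make-up period: counting 3 business days from Sunday, 24 September 2023 (Sep 25, Sep 26, Sep 27, skipping weekends) reaches Wednesday, 27 September 2023.
Adding 15 calendar days to 27 September 2023 gives 12 October 2023, which is the last day of the appeal period.
The date termination becomes effective: 12 October 2023 + 44 days = 25 November 2023.

25 November 2023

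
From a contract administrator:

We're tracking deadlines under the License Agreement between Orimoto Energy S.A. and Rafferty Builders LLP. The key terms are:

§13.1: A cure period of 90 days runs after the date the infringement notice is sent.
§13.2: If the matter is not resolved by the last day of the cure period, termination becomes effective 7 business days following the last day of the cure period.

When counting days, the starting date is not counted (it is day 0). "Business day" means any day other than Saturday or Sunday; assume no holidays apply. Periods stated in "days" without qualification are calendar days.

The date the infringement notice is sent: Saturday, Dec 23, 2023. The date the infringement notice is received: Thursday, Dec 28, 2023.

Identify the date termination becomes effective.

Apr 2, 2024

The last day of the cure period: 90 calendar days after Dec 23, 2023 is Mar 22, 2024.
The date termination becomes effective: 7 business days after Friday, Mar 22, 2024, skipping weekends — Mar 25, Mar 26, Mar 27, Mar 28, Mar 29, Apr 1, Apr 2 — lands on Tuesday, Apr 2, 2024.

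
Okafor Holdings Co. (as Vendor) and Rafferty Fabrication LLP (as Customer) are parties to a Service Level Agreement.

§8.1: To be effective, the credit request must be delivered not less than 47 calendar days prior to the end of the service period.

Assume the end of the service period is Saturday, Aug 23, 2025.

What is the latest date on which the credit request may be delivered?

Aug 23, 2025 minus 47 days is Jul 7, 2025.

Jul 7, 2025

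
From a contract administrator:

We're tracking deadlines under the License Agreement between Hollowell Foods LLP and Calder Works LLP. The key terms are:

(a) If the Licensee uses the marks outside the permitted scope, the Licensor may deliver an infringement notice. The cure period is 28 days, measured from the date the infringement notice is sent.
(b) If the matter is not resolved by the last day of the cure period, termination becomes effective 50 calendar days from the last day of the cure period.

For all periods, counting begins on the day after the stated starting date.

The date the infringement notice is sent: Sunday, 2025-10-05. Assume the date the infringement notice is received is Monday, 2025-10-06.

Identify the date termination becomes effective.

2025-12-22

The last day of the cure period: 2025-10-05 + 28 days = 2025-11-02.
Adding 50 calendar days to 2025-11-02 gives 2025-12-22, which is the date termination becomes effective.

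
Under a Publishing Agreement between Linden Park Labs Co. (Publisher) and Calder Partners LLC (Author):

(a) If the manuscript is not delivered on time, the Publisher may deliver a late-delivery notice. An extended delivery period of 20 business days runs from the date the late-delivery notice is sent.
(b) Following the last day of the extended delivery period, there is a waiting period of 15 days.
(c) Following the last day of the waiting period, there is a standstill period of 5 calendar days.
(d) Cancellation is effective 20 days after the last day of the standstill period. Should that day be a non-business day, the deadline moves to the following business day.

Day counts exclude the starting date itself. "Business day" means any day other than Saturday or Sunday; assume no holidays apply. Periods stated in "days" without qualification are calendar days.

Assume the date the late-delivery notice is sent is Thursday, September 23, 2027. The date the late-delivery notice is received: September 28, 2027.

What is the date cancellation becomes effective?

November 30, 2027

From Thursday, September 23, 2027, 20 business days (Sep 24, Sep 27, Sep 28, Sep 29, …, Oct 19, Oct 20, Oct 21, skipping weekends) brings us to Thursday, October 21, 2027, which is the last day of the extended delivery period.
The last day of the waiting period: October 21, 2027 + 15 days = November 5, 2027.
The last day of the standstill period: November 5, 2027 + 5 days = November 10, 2027.
The date cancellation becomes effective: 20 calendar days after November 10, 2027 is November 30, 2027. November 30, 2027 is a Tuesday, so no roll-forward applies.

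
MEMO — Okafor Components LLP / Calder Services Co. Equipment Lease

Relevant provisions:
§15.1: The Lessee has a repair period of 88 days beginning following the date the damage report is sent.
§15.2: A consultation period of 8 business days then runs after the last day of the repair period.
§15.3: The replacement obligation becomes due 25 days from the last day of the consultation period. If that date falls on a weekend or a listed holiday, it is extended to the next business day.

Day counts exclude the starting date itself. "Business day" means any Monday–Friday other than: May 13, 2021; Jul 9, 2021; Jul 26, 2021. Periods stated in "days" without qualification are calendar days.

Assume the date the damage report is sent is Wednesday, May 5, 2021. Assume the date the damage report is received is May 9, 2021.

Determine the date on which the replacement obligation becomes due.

Sep 6, 2021

Adding 88 calendar days to May 5, 2021 gives Aug 1, 2021, which is the last day of the repair period.
The last day of the consultation period: counting 8 business days from Sunday, Aug 1, 2021 (Aug 2, Aug 3, Aug 4, Aug 5, Aug 6, Aug 9, Aug 10, Aug 11, skipping weekends) reaches Wednesday, Aug 11, 2021.
Adding 25 calendar days to Aug 11, 2021 gives Sep 5, 2021, which is the date on which the replacement obligation becomes due. That falls on a Sunday, so it rolls to the next business day, Monday, Sep 6, 2021.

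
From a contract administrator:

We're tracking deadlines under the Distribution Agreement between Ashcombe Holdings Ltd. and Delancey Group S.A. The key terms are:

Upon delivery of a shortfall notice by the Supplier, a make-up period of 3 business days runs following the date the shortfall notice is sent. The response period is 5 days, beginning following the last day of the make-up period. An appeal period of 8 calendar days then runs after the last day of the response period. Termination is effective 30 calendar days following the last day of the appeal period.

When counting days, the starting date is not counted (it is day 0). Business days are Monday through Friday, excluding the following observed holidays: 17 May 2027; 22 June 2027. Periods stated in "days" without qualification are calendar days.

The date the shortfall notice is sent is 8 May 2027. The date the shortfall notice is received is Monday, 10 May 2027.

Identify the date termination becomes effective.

From Saturday, 8 May 2027, 3 business days (May 10, May 11, May 12, skipping weekends) brings us to Wednesday, 12 May 2027, which is the last day of the make-up period.
The last day of the response period: 12 May 2027 + 5 days = 17 May 2027.
The last day of the appeal period: 17 May 2027 + 8 days = 25 May 2027.
The date termination becomes effective: 25 May 2027 + 30 days = 24 June 2027.

24 June 2027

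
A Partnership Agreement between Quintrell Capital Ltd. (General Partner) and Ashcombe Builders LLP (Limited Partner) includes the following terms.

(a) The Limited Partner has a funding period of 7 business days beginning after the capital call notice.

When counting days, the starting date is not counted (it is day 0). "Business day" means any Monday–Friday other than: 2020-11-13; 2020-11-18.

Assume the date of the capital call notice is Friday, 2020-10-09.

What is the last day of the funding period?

2020-10-20

From Friday, 2020-10-09, 7 business days (Oct 12, Oct 13, Oct 14, Oct 15, Oct 16, Oct 19, Oct 20, skipping weekends) brings us to Tuesday, 2020-10-20, which is the last day of the funding period.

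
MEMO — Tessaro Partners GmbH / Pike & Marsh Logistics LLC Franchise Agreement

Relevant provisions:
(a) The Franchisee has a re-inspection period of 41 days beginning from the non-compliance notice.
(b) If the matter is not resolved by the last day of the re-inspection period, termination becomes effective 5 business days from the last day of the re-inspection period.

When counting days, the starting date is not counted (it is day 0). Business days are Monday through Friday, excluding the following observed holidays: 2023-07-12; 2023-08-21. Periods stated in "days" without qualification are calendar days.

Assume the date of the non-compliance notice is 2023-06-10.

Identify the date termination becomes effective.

The last day of the re-inspection period: 41 calendar days after 2023-06-10 is 2023-07-21.
From Friday, 2023-07-21, 5 business days (Jul 24, Jul 25, Jul 26, Jul 27, Jul 28, skipping weekends) brings us to Friday, 2023-07-28, which is the date termination becomes effective.

2023-07-28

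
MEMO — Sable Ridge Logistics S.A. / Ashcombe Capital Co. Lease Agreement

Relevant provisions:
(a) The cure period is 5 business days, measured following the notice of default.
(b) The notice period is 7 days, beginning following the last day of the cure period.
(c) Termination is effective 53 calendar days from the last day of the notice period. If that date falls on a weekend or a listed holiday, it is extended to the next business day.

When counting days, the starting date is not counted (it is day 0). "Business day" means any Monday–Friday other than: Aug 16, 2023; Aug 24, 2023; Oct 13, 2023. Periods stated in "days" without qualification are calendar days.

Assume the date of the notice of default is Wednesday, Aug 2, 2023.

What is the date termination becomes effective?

Oct 9, 2023

The last day of the cure period: 5 business days after Wednesday, Aug 2, 2023, skipping weekends — Aug 3, Aug 4, Aug 7, Aug 8, Aug 9 — lands on Wednesday, Aug 9, 2023.
The last day of the notice period: 7 calendar days after Aug 9, 2023 is Aug 16, 2023.
Adding 53 calendar days to Aug 16, 2023 gives Oct 8, 2023, which is the date termination becomes effective. That falls on a Sunday, so it rolls to the next business day, Monday, Oct 9, 2023.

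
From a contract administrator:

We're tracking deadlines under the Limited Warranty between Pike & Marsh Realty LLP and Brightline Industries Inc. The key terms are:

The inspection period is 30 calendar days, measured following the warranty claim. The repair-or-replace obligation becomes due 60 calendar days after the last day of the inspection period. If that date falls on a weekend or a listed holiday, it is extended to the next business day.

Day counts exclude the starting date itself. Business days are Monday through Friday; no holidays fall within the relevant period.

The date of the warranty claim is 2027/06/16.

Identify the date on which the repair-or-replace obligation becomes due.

2027/09/14

The last day of the inspection period: 2027/06/16 + 30 days = 2027/07/16.
The date on which the repair-or-replace obligation becomes due: 60 calendar days after 2027/07/16 is 2027/09/14. 2027/09/14 is a Tuesday, so no roll-forward applies.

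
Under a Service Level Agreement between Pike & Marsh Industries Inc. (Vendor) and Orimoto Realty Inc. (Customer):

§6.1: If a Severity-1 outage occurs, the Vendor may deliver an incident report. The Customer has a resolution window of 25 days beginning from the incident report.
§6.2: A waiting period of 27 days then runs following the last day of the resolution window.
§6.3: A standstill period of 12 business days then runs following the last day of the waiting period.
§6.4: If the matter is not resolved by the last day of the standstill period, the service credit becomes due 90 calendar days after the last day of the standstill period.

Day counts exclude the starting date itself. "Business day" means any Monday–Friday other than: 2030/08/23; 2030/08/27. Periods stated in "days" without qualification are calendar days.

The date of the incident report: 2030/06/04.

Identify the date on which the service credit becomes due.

2030/11/11

The last day of the resolution window: 2030/06/04 + 25 days = 2030/06/29.
The last day of the waiting period: 27 calendar days after 2030/06/29 is 2030/07/26.
The last day of the standstill period: 12 business days after Friday, 2030/07/26, skipping weekends — Jul 29, Jul 30, Jul 31, Aug 1, …, Aug 9, Aug 12, Aug 13 — lands on Tuesday, 2030/08/13.
The date on which the service credit becomes due: 90 calendar days after 2030/08/13 is 2030/11/11.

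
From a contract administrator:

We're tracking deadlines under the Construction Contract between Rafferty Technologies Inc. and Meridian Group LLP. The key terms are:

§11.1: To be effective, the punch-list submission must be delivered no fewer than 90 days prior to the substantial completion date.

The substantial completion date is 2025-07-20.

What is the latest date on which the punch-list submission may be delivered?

Counting back 90 calendar days from 2025-07-20 gives 2025-04-21.

2025-04-21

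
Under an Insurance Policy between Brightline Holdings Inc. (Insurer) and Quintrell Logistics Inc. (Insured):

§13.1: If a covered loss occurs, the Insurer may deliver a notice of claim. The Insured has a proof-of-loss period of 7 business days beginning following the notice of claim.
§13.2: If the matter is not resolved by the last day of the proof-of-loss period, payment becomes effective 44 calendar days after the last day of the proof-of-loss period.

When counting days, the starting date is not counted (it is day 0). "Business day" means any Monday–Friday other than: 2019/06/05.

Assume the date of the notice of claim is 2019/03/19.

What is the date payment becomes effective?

2019/05/11

The last day of the proof-of-loss period: 7 business days after Tuesday, 2019/03/19, skipping weekends — Mar 20, Mar 21, Mar 22, Mar 25, Mar 26, Mar 27, Mar 28 — lands on Thursday, 2019/03/28.
The date payment becomes effective: 2019/03/28 + 44 days = 2019/05/11.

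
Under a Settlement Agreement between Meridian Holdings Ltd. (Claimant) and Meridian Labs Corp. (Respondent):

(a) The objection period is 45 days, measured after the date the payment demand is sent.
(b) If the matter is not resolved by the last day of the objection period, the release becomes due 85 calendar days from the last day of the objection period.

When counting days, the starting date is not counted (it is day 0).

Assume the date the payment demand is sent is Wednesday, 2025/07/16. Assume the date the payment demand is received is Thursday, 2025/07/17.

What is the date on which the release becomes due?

The last day of the objection period: 45 calendar days after 2025/07/16 is 2025/08/30.
The date on which the release becomes due: 85 calendar days after 2025/08/30 is 2025/11/23.

2025/11/23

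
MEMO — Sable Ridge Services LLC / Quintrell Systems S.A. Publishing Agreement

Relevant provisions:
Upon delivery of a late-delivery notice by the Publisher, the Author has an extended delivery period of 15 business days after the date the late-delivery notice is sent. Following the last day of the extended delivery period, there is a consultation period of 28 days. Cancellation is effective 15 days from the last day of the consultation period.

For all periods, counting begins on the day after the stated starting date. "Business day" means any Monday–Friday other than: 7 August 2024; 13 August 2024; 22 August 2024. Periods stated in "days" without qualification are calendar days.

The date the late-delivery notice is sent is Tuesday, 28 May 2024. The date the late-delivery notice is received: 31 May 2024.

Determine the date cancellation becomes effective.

31 July 2024

From Tuesday, 28 May 2024, 15 business days (May 29, May 30, May 31, Jun 3, …, Jun 14, Jun 17, Jun 18, skipping weekends) brings us to Tuesday, 18 June 2024, which is the last day of the extended delivery period.
The last day of the consultation period: 28 calendar days after 18 June 2024 is 16 July 2024.
Adding 15 calendar days to 16 July 2024 gives 31 July 2024, which is the date cancellation becomes effective.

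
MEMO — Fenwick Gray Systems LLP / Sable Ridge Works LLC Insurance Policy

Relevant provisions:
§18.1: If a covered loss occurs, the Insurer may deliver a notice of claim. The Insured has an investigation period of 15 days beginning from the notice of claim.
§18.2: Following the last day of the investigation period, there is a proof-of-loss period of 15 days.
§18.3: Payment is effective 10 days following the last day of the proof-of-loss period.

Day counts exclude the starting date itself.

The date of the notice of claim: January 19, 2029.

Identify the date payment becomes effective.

Adding 15 calendar days to January 19, 2029 gives February 3, 2029, which is the last day of the investigation period.
Adding 15 calendar days to February 3, 2029 gives February 18, 2029, which is the last day of the proof-of-loss period.
The date payment becomes effective: February 18, 2029 + 10 days = February 28, 2029.

February 28, 2029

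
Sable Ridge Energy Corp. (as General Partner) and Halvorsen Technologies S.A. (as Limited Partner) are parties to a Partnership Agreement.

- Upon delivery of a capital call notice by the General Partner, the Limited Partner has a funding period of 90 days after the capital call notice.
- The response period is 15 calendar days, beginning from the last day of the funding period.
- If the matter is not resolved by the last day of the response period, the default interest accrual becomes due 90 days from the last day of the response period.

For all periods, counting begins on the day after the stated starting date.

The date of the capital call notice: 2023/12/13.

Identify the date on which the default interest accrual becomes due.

The last day of the funding period: 2023/12/13 + 90 days = 2024/03/12.
The last day of the response period: 2024/03/12 + 15 days = 2024/03/27.
The date on which the default interest accrual becomes due: 2024/03/27 + 90 days = 2024/06/25.

2024/06/25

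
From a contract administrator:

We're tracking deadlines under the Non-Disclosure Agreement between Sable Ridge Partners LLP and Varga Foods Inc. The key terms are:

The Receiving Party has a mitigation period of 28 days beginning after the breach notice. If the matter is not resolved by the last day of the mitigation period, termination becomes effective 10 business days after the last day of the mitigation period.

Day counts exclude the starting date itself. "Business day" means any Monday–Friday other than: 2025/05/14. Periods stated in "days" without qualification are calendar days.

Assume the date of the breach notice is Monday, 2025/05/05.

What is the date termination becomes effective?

The last day of the mitigation period: 28 calendar days after 2025/05/05 is 2025/06/02.
The date termination becomes effective: 10 business days after Monday, 2025/06/02, skipping weekends — Jun 3, Jun 4, Jun 5, Jun 6, Jun 9, Jun 10, Jun 11, Jun 12, Jun 13, Jun 16 — lands on Monday, 2025/06/16.

2025/06/16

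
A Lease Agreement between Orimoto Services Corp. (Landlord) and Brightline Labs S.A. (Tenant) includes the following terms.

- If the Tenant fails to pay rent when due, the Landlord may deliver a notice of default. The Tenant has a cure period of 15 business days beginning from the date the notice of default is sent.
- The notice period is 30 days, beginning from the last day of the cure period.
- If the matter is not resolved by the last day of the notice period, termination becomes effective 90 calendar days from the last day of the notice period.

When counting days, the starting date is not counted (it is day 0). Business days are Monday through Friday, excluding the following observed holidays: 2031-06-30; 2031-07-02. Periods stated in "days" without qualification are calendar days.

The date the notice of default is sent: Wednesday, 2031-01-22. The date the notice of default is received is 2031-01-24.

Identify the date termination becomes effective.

2031-06-12

The last day of the cure period: 15 business days after Wednesday, 2031-01-22, skipping weekends — Jan 23, Jan 24, Jan 27, Jan 28, …, Feb 10, Feb 11, Feb 12 — lands on Wednesday, 2031-02-12.
The last day of the notice period: 30 calendar days after 2031-02-12 is 2031-03-14.
The date termination becomes effective: 90 calendar days after 2031-03-14 is 2031-06-12.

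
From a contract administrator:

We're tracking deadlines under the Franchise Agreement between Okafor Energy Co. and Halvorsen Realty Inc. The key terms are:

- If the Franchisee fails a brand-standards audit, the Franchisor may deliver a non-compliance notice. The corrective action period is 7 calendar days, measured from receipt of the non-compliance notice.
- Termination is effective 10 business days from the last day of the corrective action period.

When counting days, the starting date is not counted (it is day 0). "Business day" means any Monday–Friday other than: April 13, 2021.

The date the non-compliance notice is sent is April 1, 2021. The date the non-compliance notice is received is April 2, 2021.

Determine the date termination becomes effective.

April 26, 2021

The last day of the corrective action period: April 2, 2021 + 7 days = April 9, 2021.
The date termination becomes effective: 10 business days after Friday, April 9, 2021, skipping weekends and the listed holiday on Apr 13 — Apr 12, Apr 14, Apr 15, Apr 16, Apr 19, Apr 20, Apr 21, Apr 22, Apr 23, Apr 26 — lands on Monday, April 26, 2021.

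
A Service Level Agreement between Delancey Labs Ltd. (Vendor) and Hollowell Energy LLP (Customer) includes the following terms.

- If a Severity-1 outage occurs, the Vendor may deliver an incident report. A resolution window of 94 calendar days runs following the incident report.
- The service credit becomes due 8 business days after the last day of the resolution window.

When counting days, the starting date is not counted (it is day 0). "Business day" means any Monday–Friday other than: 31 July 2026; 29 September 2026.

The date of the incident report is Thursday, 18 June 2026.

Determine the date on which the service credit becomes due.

1 October 2026

The last day of the resolution window: 18 June 2026 + 94 days = 20 September 2026.
From Sunday, 20 September 2026, 8 business days (Sep 21, Sep 22, Sep 23, Sep 24, Sep 25, Sep 28, Sep 30, Oct 1, skipping weekends and the listed holiday on Sep 29) brings us to Thursday, 1 October 2026, which is the date on which the service credit becomes due.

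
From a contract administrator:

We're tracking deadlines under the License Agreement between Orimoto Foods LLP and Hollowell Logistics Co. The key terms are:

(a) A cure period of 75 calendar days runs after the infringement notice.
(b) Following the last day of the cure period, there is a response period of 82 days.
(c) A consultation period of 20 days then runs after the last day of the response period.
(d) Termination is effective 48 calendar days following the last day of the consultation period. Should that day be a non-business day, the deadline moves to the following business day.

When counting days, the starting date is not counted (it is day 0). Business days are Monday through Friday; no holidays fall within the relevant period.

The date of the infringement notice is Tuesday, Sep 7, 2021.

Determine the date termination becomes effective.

Apr 20, 2022

The last day of the cure period: Sep 7, 2021 + 75 days = Nov 21, 2021.
The last day of the response period: Nov 21, 2021 + 82 days = Feb 11, 2022.
The last day of the consultation period: Feb 11, 2022 + 20 days = Mar 3, 2022.
The date termination becomes effective: Mar 3, 2022 + 48 days = Apr 20, 2022. Apr 20, 2022 is a Wednesday, so no roll-forward applies.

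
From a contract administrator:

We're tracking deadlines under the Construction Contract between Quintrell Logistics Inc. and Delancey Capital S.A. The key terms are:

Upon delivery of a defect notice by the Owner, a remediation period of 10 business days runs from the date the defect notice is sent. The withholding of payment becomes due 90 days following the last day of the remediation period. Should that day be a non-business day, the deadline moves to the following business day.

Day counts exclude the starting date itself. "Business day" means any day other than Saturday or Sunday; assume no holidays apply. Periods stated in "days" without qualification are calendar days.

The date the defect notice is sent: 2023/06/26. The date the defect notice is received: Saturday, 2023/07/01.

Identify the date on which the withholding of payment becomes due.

From Monday, 2023/06/26, 10 business days (Jun 27, Jun 28, Jun 29, Jun 30, Jul 3, Jul 4, Jul 5, Jul 6, Jul 7, Jul 10, skipping weekends) brings us to Monday, 2023/07/10, which is the last day of the remediation period.
Adding 90 calendar days to 2023/07/10 gives 2023/10/08, which is the date on which the withholding of payment becomes due. That falls on a Sunday, so it rolls to the next business day, Monday, 2023/10/09.

2023/10/09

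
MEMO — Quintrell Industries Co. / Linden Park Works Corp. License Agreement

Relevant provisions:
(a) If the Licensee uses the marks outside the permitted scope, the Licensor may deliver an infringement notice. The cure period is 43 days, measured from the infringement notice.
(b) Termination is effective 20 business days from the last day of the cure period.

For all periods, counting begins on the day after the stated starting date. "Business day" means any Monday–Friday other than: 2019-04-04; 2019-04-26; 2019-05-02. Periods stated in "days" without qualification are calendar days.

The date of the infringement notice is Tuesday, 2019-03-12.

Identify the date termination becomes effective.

2019-05-24

The last day of the cure period: 2019-03-12 + 43 days = 2019-04-24.
The date termination becomes effective: 20 business days after Wednesday, 2019-04-24, skipping weekends and the listed holidays on Apr 26, May 2 — Apr 25, Apr 29, Apr 30, May 1, …, May 22, May 23, May 24 — lands on Friday, 2019-05-24.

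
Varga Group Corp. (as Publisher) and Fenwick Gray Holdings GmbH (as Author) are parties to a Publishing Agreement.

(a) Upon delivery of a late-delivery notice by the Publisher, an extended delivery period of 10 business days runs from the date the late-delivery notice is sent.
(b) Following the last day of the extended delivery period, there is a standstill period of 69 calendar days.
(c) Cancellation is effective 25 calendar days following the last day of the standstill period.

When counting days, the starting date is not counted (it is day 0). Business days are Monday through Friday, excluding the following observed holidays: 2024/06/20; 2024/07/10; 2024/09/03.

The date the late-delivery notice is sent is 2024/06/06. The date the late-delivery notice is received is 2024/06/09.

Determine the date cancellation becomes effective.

2024/09/23

The last day of the extended delivery period: counting 10 business days from Thursday, 2024/06/06 (Jun 7, Jun 10, Jun 11, Jun 12, Jun 13, Jun 14, Jun 17, Jun 18, Jun 19, Jun 21, skipping weekends and the listed holiday on Jun 20) reaches Friday, 2024/06/21.
Adding 69 calendar days to 2024/06/21 gives 2024/08/29, which is the last day of the standstill period.
The date cancellation becomes effective: 2024/08/29 + 25 days = 2024/09/23.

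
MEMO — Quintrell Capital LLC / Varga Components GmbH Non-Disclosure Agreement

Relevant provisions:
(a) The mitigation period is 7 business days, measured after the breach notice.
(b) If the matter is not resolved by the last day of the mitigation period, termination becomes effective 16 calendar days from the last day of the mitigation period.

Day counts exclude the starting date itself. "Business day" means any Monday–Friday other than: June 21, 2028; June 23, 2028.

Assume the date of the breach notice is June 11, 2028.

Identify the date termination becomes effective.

The last day of the mitigation period: counting 7 business days from Sunday, June 11, 2028 (Jun 12, Jun 13, Jun 14, Jun 15, Jun 16, Jun 19, Jun 20, skipping weekends) reaches Tuesday, June 20, 2028.
The date termination becomes effective: 16 calendar days after June 20, 2028 is July 6, 2028.

July 6, 2028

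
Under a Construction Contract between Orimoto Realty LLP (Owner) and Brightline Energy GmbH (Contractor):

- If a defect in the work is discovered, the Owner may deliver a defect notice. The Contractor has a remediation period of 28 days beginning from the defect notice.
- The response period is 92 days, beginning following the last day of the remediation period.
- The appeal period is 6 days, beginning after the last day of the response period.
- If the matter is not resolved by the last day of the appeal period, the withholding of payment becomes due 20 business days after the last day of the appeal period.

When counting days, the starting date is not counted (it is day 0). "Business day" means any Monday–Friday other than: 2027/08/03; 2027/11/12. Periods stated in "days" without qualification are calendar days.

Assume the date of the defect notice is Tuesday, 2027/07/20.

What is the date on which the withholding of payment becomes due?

2027/12/21

The last day of the remediation period: 28 calendar days after 2027/07/20 is 2027/08/17.
The last day of the response period: 2027/08/17 + 92 days = 2027/11/17.
The last day of the appeal period: 2027/11/17 + 6 days = 2027/11/23.
From Tuesday, 2027/11/23, 20 business days (Nov 24, Nov 25, Nov 26, Nov 29, …, Dec 17, Dec 20, Dec 21, skipping weekends) brings us to Tuesday, 2027/12/21, which is the date on which the withholding of payment becomes due.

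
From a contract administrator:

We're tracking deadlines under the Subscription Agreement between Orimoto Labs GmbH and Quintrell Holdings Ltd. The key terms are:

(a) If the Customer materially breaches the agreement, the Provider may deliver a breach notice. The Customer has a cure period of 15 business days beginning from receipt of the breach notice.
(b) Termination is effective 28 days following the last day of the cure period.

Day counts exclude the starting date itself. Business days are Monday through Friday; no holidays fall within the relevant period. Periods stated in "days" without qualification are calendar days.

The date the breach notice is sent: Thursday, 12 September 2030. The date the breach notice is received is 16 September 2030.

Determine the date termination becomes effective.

4 November 2030

The last day of the cure period: counting 15 business days from Monday, 16 September 2030 (Sep 17, Sep 18, Sep 19, Sep 20, …, Oct 3, Oct 4, Oct 7, skipping weekends) reaches Monday, 7 October 2030.
Adding 28 calendar days to 7 October 2030 gives 4 November 2030, which is the date termination becomes effective.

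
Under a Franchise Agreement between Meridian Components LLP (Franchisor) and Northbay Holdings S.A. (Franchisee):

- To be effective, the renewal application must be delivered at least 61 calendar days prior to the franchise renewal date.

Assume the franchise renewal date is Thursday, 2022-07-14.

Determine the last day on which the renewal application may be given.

Counting back 61 calendar days from 2022-07-14 gives 2022-05-14.

2022-05-14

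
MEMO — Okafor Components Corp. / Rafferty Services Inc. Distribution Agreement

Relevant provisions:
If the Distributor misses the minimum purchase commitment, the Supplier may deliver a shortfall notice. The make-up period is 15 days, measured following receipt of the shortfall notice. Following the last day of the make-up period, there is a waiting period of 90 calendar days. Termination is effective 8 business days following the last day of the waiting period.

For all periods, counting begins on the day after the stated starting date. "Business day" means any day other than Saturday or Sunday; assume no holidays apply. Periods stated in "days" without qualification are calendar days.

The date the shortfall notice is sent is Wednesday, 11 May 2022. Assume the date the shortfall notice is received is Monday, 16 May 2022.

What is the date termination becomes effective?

Adding 15 calendar days to 16 May 2022 gives 31 May 2022, which is the last day of the make-up period.
Adding 90 calendar days to 31 May 2022 gives 29 August 2022, which is the last day of the waiting period.
From Monday, 29 August 2022, 8 business days (Aug 30, Aug 31, Sep 1, Sep 2, Sep 5, Sep 6, Sep 7, Sep 8, skipping weekends) brings us to Thursday, 8 September 2022, which is the date termination becomes effective.

8 September 2022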